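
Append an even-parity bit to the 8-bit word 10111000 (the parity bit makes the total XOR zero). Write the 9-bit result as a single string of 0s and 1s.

101110000

XOR of the 8 data bits: 1⊕0⊕1⊕1⊕1⊕0⊕0⊕0 = 0
Parity bit = 0 (so all 9 bits XOR to 0).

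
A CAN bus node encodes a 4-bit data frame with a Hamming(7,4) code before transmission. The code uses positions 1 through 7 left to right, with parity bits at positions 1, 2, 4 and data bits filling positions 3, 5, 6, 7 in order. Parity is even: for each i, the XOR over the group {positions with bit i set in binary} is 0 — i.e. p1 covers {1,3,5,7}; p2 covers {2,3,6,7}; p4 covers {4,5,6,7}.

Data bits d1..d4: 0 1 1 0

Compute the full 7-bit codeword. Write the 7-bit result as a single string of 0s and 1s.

Place data at non-parity positions: p1 p2 0 p4 1 1 0
p1 (pos 1,3,5,7): XOR of data positions = 0⊕1⊕0 = 1
p2 (pos 2,3,6,7): XOR of data positions = 0⊕1⊕0 = 1
p4 (pos 4,5,6,7): XOR of data positions = 1⊕1⊕0 = 0
Codeword: 1100110

1100110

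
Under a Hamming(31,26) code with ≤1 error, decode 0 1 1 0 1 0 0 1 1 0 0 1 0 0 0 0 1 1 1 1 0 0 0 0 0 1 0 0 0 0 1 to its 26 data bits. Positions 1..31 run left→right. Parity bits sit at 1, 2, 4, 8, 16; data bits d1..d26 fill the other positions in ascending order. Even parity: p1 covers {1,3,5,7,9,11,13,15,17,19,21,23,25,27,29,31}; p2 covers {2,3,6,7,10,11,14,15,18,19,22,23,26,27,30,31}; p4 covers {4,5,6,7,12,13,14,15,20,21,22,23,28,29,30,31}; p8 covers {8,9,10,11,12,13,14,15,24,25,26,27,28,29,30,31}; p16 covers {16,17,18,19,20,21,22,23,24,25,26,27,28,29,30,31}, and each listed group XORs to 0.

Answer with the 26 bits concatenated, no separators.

s1 (pos 1,3,5,7,9,11,13,15,17,19,21,23,25,27,29,31): 0⊕1⊕1⊕0⊕1⊕0⊕0⊕0⊕1⊕1⊕0⊕0⊕0⊕0⊕0⊕1 = 0
s2 (pos 2,3,6,7,10,11,14,15,18,19,22,23,26,27,30,31): 1⊕1⊕0⊕0⊕0⊕0⊕0⊕0⊕1⊕1⊕0⊕0⊕1⊕0⊕0⊕1 = 0
s4 (pos 4,5,6,7,12,13,14,15,20,21,22,23,28,29,30,31): 0⊕1⊕0⊕0⊕1⊕0⊕0⊕0⊕1⊕0⊕0⊕0⊕0⊕0⊕0⊕1 = 0
s8 (pos 8,9,10,11,12,13,14,15,24,25,26,27,28,29,30,31): 1⊕1⊕0⊕0⊕1⊕0⊕0⊕0⊕0⊕0⊕1⊕0⊕0⊕0⊕0⊕1 = 1
s16 (pos 16,17,18,19,20,21,22,23,24,25,26,27,28,29,30,31): 0⊕1⊕1⊕1⊕1⊕0⊕0⊕0⊕0⊕0⊕1⊕0⊕0⊕0⊕0⊕1 = 0
Syndrome s16…s1 = 01000 → error at position 8.
Flip position 8: 0110100110010000111100000100001 → 0110100010010000111100000100001
Read data bits from positions 3,5,6,7,9,10,11,12,13,14,15,17,18,19,20,21,22,23,24,25,26,27,28,29,30,31: 11001001000111100000100001

11001001000111100000100001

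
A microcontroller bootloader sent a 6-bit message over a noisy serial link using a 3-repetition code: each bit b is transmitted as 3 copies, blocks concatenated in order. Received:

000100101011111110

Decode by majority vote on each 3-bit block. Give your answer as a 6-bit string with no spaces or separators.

Block 1 (000): 0 ones → 0
Block 2 (100): 1 one → 0
Block 3 (101): 2 ones → 1
Block 4 (011): 2 ones → 1
Block 5 (111): 3 ones → 1
Block 6 (110): 2 ones → 1

001111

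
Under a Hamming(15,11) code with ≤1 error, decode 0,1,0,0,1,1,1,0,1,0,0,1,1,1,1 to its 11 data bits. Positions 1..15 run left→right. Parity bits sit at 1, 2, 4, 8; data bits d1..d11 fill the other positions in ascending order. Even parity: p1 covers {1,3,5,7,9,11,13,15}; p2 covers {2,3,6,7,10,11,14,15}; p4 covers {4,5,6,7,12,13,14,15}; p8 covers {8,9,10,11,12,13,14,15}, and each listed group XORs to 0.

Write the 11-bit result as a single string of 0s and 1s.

s1 (pos 1,3,5,7,9,11,13,15): 0⊕0⊕1⊕1⊕1⊕0⊕1⊕1 = 1
s2 (pos 2,3,6,7,10,11,14,15): 1⊕0⊕1⊕1⊕0⊕0⊕1⊕1 = 1
s4 (pos 4,5,6,7,12,13,14,15): 0⊕1⊕1⊕1⊕1⊕1⊕1⊕1 = 1
s8 (pos 8,9,10,11,12,13,14,15): 0⊕1⊕0⊕0⊕1⊕1⊕1⊕1 = 1
Syndrome s8…s1 = 1111 → error at position 15.
Flip position 15: 010011101001111 → 010011101001110
Read data bits from positions 3,5,6,7,9,10,11,12,13,14,15: 01111001110

01111001110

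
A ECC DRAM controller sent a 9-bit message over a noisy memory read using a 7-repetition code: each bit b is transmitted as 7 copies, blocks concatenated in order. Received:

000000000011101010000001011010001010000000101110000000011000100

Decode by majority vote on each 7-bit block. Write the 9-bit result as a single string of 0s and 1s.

000000100

Block 1 (0000000): 0 ones → 0
Block 2 (0001110): 3 ones → 0
Block 3 (1010000): 2 ones → 0
Block 4 (0010110): 3 ones → 0
Block 5 (1000101): 3 ones → 0
Block 6 (0000000): 0 ones → 0
Block 7 (1011100): 4 ones → 1
Block 8 (0000001): 1 one → 0
Block 9 (1000100): 2 ones → 0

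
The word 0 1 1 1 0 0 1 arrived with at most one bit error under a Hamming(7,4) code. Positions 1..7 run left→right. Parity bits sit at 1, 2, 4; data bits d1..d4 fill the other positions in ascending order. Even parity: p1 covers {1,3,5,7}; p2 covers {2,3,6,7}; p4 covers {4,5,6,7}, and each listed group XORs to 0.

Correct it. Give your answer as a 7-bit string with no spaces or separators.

s1 (pos 1,3,5,7): 0⊕1⊕0⊕1 = 0
s2 (pos 2,3,6,7): 1⊕1⊕0⊕1 = 1
s4 (pos 4,5,6,7): 1⊕0⊕0⊕1 = 0
Syndrome s4…s1 = 010 → error at position 2.
Flip position 2: 0111001 → 0011001

0011001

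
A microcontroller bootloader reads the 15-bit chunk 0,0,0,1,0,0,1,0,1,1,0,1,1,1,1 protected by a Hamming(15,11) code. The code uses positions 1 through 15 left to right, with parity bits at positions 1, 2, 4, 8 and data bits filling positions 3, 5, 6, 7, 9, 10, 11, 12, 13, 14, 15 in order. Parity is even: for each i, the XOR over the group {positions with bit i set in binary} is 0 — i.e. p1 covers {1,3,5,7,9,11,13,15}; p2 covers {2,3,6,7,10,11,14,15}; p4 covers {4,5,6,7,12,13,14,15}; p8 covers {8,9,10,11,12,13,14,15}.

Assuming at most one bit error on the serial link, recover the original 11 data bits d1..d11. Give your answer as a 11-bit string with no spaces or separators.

00011101111

s1 (pos 1,3,5,7,9,11,13,15): 0⊕0⊕0⊕1⊕1⊕0⊕1⊕1 = 0
s2 (pos 2,3,6,7,10,11,14,15): 0⊕0⊕0⊕1⊕1⊕0⊕1⊕1 = 0
s4 (pos 4,5,6,7,12,13,14,15): 1⊕0⊕0⊕1⊕1⊕1⊕1⊕1 = 0
s8 (pos 8,9,10,11,12,13,14,15): 0⊕1⊕1⊕0⊕1⊕1⊕1⊕1 = 0
Syndrome s8…s1 = 0000 → no error.
Read data bits from positions 3,5,6,7,9,10,11,12,13,14,15: 00011101111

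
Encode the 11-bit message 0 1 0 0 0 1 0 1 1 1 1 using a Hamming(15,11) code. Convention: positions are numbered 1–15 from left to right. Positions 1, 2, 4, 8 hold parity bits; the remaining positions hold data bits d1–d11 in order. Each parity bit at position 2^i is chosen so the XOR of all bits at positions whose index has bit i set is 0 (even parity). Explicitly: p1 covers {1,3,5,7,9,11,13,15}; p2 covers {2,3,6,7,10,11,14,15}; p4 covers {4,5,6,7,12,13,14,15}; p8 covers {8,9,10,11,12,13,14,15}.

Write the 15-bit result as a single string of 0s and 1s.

Place data at non-parity positions: p1 p2 0 p4 1 0 0 p8 0 1 0 1 1 1 1
p1 (pos 1,3,5,7,9,11,13,15): XOR of data positions = 0⊕1⊕0⊕0⊕0⊕1⊕1 = 1
p2 (pos 2,3,6,7,10,11,14,15): XOR of data positions = 0⊕0⊕0⊕1⊕0⊕1⊕1 = 1
p4 (pos 4,5,6,7,12,13,14,15): XOR of data positions = 1⊕0⊕0⊕1⊕1⊕1⊕1 = 1
p8 (pos 8,9,10,11,12,13,14,15): XOR of data positions = 0⊕1⊕0⊕1⊕1⊕1⊕1 = 1
Codeword: 110110010101111

110110010101111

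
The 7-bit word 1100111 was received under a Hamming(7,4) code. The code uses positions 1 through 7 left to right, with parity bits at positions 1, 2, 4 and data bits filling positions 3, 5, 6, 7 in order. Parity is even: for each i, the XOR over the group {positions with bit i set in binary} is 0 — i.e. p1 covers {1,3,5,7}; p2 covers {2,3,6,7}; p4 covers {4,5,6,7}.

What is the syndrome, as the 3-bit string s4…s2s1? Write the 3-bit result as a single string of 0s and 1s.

s1 (pos 1,3,5,7): 1⊕0⊕1⊕1 = 1
s2 (pos 2,3,6,7): 1⊕0⊕1⊕1 = 1
s4 (pos 4,5,6,7): 0⊕1⊕1⊕1 = 1
Syndrome s4…s1 = 111 → error at position 7.

111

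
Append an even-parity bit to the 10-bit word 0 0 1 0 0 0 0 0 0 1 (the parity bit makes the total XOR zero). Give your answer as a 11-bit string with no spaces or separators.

XOR of the 10 data bits: 0⊕0⊕1⊕0⊕0⊕0⊕0⊕0⊕0⊕1 = 0
Parity bit = 0 (so all 11 bits XOR to 0).

00100000010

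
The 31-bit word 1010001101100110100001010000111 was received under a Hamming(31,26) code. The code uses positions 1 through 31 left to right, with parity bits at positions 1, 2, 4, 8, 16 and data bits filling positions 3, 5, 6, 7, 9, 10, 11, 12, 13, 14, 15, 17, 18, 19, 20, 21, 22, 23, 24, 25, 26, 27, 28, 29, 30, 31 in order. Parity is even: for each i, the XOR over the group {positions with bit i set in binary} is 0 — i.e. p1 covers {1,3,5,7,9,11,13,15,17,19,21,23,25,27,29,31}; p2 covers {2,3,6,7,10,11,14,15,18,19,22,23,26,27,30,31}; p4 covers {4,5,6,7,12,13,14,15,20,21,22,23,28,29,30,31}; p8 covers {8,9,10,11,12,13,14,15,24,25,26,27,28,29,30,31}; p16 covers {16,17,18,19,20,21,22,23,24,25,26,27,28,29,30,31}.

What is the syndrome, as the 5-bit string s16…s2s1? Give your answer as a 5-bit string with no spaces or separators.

s1 (pos 1,3,5,7,9,11,13,15,17,19,21,23,25,27,29,31): 1⊕1⊕0⊕1⊕0⊕1⊕0⊕1⊕1⊕0⊕0⊕0⊕0⊕0⊕1⊕1 = 0
s2 (pos 2,3,6,7,10,11,14,15,18,19,22,23,26,27,30,31): 0⊕1⊕0⊕1⊕1⊕1⊕1⊕1⊕0⊕0⊕1⊕0⊕0⊕0⊕1⊕1 = 1
s4 (pos 4,5,6,7,12,13,14,15,20,21,22,23,28,29,30,31): 0⊕0⊕0⊕1⊕0⊕0⊕1⊕1⊕0⊕0⊕1⊕0⊕0⊕1⊕1⊕1 = 1
s8 (pos 8,9,10,11,12,13,14,15,24,25,26,27,28,29,30,31): 1⊕0⊕1⊕1⊕0⊕0⊕1⊕1⊕1⊕0⊕0⊕0⊕0⊕1⊕1⊕1 = 1
s16 (pos 16,17,18,19,20,21,22,23,24,25,26,27,28,29,30,31): 0⊕1⊕0⊕0⊕0⊕0⊕1⊕0⊕1⊕0⊕0⊕0⊕0⊕1⊕1⊕1 = 0
Syndrome s16…s1 = 01110 → error at position 14.

01110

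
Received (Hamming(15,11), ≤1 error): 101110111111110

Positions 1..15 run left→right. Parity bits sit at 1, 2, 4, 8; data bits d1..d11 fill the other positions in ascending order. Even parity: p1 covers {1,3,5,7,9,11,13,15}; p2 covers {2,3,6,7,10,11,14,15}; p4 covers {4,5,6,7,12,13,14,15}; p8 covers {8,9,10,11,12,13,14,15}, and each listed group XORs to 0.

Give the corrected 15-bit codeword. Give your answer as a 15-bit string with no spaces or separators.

s1 (pos 1,3,5,7,9,11,13,15): 1⊕1⊕1⊕1⊕1⊕1⊕1⊕0 = 1
s2 (pos 2,3,6,7,10,11,14,15): 0⊕1⊕0⊕1⊕1⊕1⊕1⊕0 = 1
s4 (pos 4,5,6,7,12,13,14,15): 1⊕1⊕0⊕1⊕1⊕1⊕1⊕0 = 0
s8 (pos 8,9,10,11,12,13,14,15): 1⊕1⊕1⊕1⊕1⊕1⊕1⊕0 = 1
Syndrome s8…s1 = 1011 → error at position 11.
Flip position 11: 101110111111110 → 101110111101110

101110111101110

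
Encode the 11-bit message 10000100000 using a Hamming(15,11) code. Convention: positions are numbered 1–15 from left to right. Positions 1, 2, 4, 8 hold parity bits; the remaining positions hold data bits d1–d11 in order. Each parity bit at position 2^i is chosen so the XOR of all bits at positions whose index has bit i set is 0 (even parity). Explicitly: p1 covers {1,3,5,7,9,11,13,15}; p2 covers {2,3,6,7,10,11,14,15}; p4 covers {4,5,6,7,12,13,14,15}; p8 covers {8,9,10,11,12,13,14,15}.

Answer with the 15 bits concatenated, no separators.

101000010100000

Place data at non-parity positions: p1 p2 1 p4 0 0 0 p8 0 1 0 0 0 0 0
p1 (pos 1,3,5,7,9,11,13,15): XOR of data positions = 1⊕0⊕0⊕0⊕0⊕0⊕0 = 1
p2 (pos 2,3,6,7,10,11,14,15): XOR of data positions = 1⊕0⊕0⊕1⊕0⊕0⊕0 = 0
p4 (pos 4,5,6,7,12,13,14,15): XOR of data positions = 0⊕0⊕0⊕0⊕0⊕0⊕0 = 0
p8 (pos 8,9,10,11,12,13,14,15): XOR of data positions = 0⊕1⊕0⊕0⊕0⊕0⊕0 = 1
Codeword: 101000010100000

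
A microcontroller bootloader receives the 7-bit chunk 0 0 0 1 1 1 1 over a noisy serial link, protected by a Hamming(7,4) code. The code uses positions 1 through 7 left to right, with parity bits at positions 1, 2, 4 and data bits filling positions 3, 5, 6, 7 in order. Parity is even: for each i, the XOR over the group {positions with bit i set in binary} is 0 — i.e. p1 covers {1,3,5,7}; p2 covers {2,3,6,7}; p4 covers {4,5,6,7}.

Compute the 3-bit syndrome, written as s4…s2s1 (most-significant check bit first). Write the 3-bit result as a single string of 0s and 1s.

000

s1 (pos 1,3,5,7): 0⊕0⊕1⊕1 = 0
s2 (pos 2,3,6,7): 0⊕0⊕1⊕1 = 0
s4 (pos 4,5,6,7): 1⊕1⊕1⊕1 = 0
Syndrome s4…s1 = 000 → no error.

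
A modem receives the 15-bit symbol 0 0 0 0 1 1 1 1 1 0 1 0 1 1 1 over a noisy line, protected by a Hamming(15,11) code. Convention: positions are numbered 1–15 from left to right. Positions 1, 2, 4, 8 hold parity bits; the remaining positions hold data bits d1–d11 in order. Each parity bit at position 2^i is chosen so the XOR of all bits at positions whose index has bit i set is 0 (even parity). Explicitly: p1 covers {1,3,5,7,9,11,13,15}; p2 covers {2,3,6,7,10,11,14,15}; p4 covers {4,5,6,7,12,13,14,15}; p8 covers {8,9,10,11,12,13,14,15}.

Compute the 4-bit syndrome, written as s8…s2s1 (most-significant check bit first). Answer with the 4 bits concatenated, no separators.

s1 (pos 1,3,5,7,9,11,13,15): 0⊕0⊕1⊕1⊕1⊕1⊕1⊕1 = 0
s2 (pos 2,3,6,7,10,11,14,15): 0⊕0⊕1⊕1⊕0⊕1⊕1⊕1 = 1
s4 (pos 4,5,6,7,12,13,14,15): 0⊕1⊕1⊕1⊕0⊕1⊕1⊕1 = 0
s8 (pos 8,9,10,11,12,13,14,15): 1⊕1⊕0⊕1⊕0⊕1⊕1⊕1 = 0
Syndrome s8…s1 = 0010 → error at position 2.

0010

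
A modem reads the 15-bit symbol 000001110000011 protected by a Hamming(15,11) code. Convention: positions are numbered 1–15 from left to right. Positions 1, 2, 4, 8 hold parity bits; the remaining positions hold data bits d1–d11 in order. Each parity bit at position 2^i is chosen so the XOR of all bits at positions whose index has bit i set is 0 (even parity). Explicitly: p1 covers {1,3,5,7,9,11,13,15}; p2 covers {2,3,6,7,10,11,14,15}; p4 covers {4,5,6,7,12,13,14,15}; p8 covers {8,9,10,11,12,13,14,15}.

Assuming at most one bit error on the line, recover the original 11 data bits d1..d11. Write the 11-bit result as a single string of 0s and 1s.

s1 (pos 1,3,5,7,9,11,13,15): 0⊕0⊕0⊕1⊕0⊕0⊕0⊕1 = 0
s2 (pos 2,3,6,7,10,11,14,15): 0⊕0⊕1⊕1⊕0⊕0⊕1⊕1 = 0
s4 (pos 4,5,6,7,12,13,14,15): 0⊕0⊕1⊕1⊕0⊕0⊕1⊕1 = 0
s8 (pos 8,9,10,11,12,13,14,15): 1⊕0⊕0⊕0⊕0⊕0⊕1⊕1 = 1
Syndrome s8…s1 = 1000 → error at position 8.
Flip position 8: 000001110000011 → 000001100000011
Read data bits from positions 3,5,6,7,9,10,11,12,13,14,15: 00110000011

00110000011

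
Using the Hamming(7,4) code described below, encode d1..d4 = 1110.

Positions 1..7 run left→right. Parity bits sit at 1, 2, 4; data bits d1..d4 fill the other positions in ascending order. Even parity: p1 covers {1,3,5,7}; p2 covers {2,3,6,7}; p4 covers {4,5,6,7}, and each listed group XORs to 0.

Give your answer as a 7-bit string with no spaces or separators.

0010110

Place data at non-parity positions: p1 p2 1 p4 1 1 0
p1 (pos 1,3,5,7): XOR of data positions = 1⊕1⊕0 = 0
p2 (pos 2,3,6,7): XOR of data positions = 1⊕1⊕0 = 0
p4 (pos 4,5,6,7): XOR of data positions = 1⊕1⊕0 = 0
Codeword: 0010110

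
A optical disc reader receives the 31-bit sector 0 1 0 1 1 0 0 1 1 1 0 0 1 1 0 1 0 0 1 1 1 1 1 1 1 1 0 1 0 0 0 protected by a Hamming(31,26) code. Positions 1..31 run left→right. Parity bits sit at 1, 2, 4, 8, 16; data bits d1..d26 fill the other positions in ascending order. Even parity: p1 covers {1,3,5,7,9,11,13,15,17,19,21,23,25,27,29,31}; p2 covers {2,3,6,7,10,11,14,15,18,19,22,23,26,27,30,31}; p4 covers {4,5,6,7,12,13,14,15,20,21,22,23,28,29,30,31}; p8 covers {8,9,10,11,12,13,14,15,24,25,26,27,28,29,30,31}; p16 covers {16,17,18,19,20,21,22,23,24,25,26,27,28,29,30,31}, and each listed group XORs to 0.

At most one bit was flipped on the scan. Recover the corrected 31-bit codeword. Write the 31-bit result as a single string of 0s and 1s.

0101100111001111001111111101000

s1 (pos 1,3,5,7,9,11,13,15,17,19,21,23,25,27,29,31): 0⊕0⊕1⊕0⊕1⊕0⊕1⊕0⊕0⊕1⊕1⊕1⊕1⊕0⊕0⊕0 = 1
s2 (pos 2,3,6,7,10,11,14,15,18,19,22,23,26,27,30,31): 1⊕0⊕0⊕0⊕1⊕0⊕1⊕0⊕0⊕1⊕1⊕1⊕1⊕0⊕0⊕0 = 1
s4 (pos 4,5,6,7,12,13,14,15,20,21,22,23,28,29,30,31): 1⊕1⊕0⊕0⊕0⊕1⊕1⊕0⊕1⊕1⊕1⊕1⊕1⊕0⊕0⊕0 = 1
s8 (pos 8,9,10,11,12,13,14,15,24,25,26,27,28,29,30,31): 1⊕1⊕1⊕0⊕0⊕1⊕1⊕0⊕1⊕1⊕1⊕0⊕1⊕0⊕0⊕0 = 1
s16 (pos 16,17,18,19,20,21,22,23,24,25,26,27,28,29,30,31): 1⊕0⊕0⊕1⊕1⊕1⊕1⊕1⊕1⊕1⊕1⊕0⊕1⊕0⊕0⊕0 = 0
Syndrome s16…s1 = 01111 → error at position 15.
Flip position 15: 0101100111001101001111111101000 → 0101100111001111001111111101000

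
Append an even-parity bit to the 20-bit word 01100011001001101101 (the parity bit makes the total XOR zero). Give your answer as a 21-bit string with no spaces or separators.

XOR of the 20 data bits: 0⊕1⊕1⊕0⊕0⊕0⊕1⊕1⊕0⊕0⊕1⊕0⊕0⊕1⊕1⊕0⊕1⊕1⊕0⊕1 = 0
Parity bit = 0 (so all 21 bits XOR to 0).

011000110010011011010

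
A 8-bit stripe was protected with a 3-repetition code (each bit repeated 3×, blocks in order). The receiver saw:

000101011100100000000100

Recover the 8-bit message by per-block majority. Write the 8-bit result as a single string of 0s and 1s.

Block 1 (000): 0 ones → 0
Block 2 (101): 2 ones → 1
Block 3 (011): 2 ones → 1
Block 4 (100): 1 one → 0
Block 5 (100): 1 one → 0
Block 6 (000): 0 ones → 0
Block 7 (000): 0 ones → 0
Block 8 (100): 1 one → 0

01100000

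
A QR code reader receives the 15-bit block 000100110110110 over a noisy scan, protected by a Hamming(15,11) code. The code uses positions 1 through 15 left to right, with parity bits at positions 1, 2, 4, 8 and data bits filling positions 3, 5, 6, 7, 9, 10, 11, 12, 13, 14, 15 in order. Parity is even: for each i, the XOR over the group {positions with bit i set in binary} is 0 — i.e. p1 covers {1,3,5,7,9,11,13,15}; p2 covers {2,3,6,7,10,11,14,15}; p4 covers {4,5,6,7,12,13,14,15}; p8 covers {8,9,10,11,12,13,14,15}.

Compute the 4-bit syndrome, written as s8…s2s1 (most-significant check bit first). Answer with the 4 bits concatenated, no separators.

s1 (pos 1,3,5,7,9,11,13,15): 0⊕0⊕0⊕1⊕0⊕1⊕1⊕0 = 1
s2 (pos 2,3,6,7,10,11,14,15): 0⊕0⊕0⊕1⊕1⊕1⊕1⊕0 = 0
s4 (pos 4,5,6,7,12,13,14,15): 1⊕0⊕0⊕1⊕0⊕1⊕1⊕0 = 0
s8 (pos 8,9,10,11,12,13,14,15): 1⊕0⊕1⊕1⊕0⊕1⊕1⊕0 = 1
Syndrome s8…s1 = 1001 → error at position 9.

1001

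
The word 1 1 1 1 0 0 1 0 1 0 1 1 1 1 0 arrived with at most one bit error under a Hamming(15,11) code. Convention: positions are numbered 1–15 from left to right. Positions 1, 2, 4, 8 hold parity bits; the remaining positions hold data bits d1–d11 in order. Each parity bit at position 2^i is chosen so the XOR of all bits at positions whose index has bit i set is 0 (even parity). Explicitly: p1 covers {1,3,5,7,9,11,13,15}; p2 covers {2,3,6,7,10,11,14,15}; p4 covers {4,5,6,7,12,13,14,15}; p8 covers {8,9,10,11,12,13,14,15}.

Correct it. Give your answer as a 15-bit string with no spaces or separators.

111100101011100

s1 (pos 1,3,5,7,9,11,13,15): 1⊕1⊕0⊕1⊕1⊕1⊕1⊕0 = 0
s2 (pos 2,3,6,7,10,11,14,15): 1⊕1⊕0⊕1⊕0⊕1⊕1⊕0 = 1
s4 (pos 4,5,6,7,12,13,14,15): 1⊕0⊕0⊕1⊕1⊕1⊕1⊕0 = 1
s8 (pos 8,9,10,11,12,13,14,15): 0⊕1⊕0⊕1⊕1⊕1⊕1⊕0 = 1
Syndrome s8…s1 = 1110 → error at position 14.
Flip position 14: 111100101011110 → 111100101011100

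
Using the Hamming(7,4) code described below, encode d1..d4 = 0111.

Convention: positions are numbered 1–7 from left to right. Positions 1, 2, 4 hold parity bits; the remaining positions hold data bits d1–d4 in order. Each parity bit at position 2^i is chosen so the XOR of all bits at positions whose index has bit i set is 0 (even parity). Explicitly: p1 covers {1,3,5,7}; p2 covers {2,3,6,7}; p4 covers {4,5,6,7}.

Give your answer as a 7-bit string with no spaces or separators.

Place data at non-parity positions: p1 p2 0 p4 1 1 1
p1 (pos 1,3,5,7): XOR of data positions = 0⊕1⊕1 = 0
p2 (pos 2,3,6,7): XOR of data positions = 0⊕1⊕1 = 0
p4 (pos 4,5,6,7): XOR of data positions = 1⊕1⊕1 = 1
Codeword: 0001111

0001111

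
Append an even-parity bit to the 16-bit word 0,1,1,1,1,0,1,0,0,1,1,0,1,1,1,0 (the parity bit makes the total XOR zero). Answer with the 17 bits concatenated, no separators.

XOR of the 16 data bits: 0⊕1⊕1⊕1⊕1⊕0⊕1⊕0⊕0⊕1⊕1⊕0⊕1⊕1⊕1⊕0 = 0
Parity bit = 0 (so all 17 bits XOR to 0).

01111010011011100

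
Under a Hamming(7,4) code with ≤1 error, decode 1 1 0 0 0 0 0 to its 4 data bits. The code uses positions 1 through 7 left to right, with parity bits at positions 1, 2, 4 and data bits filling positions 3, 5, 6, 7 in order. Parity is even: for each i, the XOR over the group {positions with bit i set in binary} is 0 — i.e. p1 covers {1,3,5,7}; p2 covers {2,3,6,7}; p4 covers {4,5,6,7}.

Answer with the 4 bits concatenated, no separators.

1000

s1 (pos 1,3,5,7): 1⊕0⊕0⊕0 = 1
s2 (pos 2,3,6,7): 1⊕0⊕0⊕0 = 1
s4 (pos 4,5,6,7): 0⊕0⊕0⊕0 = 0
Syndrome s4…s1 = 011 → error at position 3.
Flip position 3: 1100000 → 1110000
Read data bits from positions 3,5,6,7: 1000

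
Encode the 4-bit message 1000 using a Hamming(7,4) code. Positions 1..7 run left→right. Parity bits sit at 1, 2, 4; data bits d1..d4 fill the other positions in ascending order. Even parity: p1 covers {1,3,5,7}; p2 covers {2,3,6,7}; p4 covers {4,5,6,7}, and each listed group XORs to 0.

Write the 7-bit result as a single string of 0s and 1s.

Place data at non-parity positions: p1 p2 1 p4 0 0 0
p1 (pos 1,3,5,7): XOR of data positions = 1⊕0⊕0 = 1
p2 (pos 2,3,6,7): XOR of data positions = 1⊕0⊕0 = 1
p4 (pos 4,5,6,7): XOR of data positions = 0⊕0⊕0 = 0
Codeword: 1110000

1110000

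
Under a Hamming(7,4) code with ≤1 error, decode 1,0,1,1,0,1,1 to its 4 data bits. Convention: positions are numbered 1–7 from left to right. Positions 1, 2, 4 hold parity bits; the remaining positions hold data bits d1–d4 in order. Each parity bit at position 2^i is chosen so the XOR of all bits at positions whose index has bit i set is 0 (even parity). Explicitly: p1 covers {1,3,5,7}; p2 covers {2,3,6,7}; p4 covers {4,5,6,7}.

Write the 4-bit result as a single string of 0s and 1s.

1010

s1 (pos 1,3,5,7): 1⊕1⊕0⊕1 = 1
s2 (pos 2,3,6,7): 0⊕1⊕1⊕1 = 1
s4 (pos 4,5,6,7): 1⊕0⊕1⊕1 = 1
Syndrome s4…s1 = 111 → error at position 7.
Flip position 7: 1011011 → 1011010
Read data bits from positions 3,5,6,7: 1010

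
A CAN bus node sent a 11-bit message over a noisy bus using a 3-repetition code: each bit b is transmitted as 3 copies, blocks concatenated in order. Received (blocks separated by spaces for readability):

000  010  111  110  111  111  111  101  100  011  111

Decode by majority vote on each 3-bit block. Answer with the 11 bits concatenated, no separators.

00111111011

Block 1 (000): 0 ones → 0
Block 2 (010): 1 one → 0
Block 3 (111): 3 ones → 1
Block 4 (110): 2 ones → 1
Block 5 (111): 3 ones → 1
Block 6 (111): 3 ones → 1
Block 7 (111): 3 ones → 1
Block 8 (101): 2 ones → 1
Block 9 (100): 1 one → 0
Block 10 (011): 2 ones → 1
Block 11 (111): 3 ones → 1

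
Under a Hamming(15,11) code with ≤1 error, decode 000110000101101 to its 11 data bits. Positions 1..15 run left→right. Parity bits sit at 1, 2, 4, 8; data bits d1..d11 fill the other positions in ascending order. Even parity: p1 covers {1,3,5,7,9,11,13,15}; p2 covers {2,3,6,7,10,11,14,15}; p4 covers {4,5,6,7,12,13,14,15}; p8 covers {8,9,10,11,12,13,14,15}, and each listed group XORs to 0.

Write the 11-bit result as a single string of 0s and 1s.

s1 (pos 1,3,5,7,9,11,13,15): 0⊕0⊕1⊕0⊕0⊕0⊕1⊕1 = 1
s2 (pos 2,3,6,7,10,11,14,15): 0⊕0⊕0⊕0⊕1⊕0⊕0⊕1 = 0
s4 (pos 4,5,6,7,12,13,14,15): 1⊕1⊕0⊕0⊕1⊕1⊕0⊕1 = 1
s8 (pos 8,9,10,11,12,13,14,15): 0⊕0⊕1⊕0⊕1⊕1⊕0⊕1 = 0
Syndrome s8…s1 = 0101 → error at position 5.
Flip position 5: 000110000101101 → 000100000101101
Read data bits from positions 3,5,6,7,9,10,11,12,13,14,15: 00000101101

00000101101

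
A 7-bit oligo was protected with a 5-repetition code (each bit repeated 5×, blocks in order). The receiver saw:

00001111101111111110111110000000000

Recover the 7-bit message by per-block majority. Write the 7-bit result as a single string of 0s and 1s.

Block 1 (00001): 1 one → 0
Block 2 (11110): 4 ones → 1
Block 3 (11111): 5 ones → 1
Block 4 (11110): 4 ones → 1
Block 5 (11111): 5 ones → 1
Block 6 (00000): 0 ones → 0
Block 7 (00000): 0 ones → 0

0111100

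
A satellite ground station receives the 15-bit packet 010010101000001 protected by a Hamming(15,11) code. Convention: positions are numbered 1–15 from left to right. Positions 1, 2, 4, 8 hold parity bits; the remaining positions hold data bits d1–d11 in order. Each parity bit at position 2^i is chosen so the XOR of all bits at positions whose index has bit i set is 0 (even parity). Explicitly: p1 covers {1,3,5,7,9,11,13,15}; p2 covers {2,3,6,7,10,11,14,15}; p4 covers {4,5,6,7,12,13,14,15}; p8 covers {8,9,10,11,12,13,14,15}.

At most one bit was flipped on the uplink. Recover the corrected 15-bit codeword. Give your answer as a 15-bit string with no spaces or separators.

s1 (pos 1,3,5,7,9,11,13,15): 0⊕0⊕1⊕1⊕1⊕0⊕0⊕1 = 0
s2 (pos 2,3,6,7,10,11,14,15): 1⊕0⊕0⊕1⊕0⊕0⊕0⊕1 = 1
s4 (pos 4,5,6,7,12,13,14,15): 0⊕1⊕0⊕1⊕0⊕0⊕0⊕1 = 1
s8 (pos 8,9,10,11,12,13,14,15): 0⊕1⊕0⊕0⊕0⊕0⊕0⊕1 = 0
Syndrome s8…s1 = 0110 → error at position 6.
Flip position 6: 010010101000001 → 010011101000001

010011101000001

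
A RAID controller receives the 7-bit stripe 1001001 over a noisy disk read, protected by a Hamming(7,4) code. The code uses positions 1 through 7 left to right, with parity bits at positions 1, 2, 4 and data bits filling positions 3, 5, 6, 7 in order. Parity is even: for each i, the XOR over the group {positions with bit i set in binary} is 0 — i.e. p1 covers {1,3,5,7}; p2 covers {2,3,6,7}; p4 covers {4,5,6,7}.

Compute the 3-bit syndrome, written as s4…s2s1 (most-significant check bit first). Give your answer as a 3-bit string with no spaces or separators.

010

s1 (pos 1,3,5,7): 1⊕0⊕0⊕1 = 0
s2 (pos 2,3,6,7): 0⊕0⊕0⊕1 = 1
s4 (pos 4,5,6,7): 1⊕0⊕0⊕1 = 0
Syndrome s4…s1 = 010 → error at position 2.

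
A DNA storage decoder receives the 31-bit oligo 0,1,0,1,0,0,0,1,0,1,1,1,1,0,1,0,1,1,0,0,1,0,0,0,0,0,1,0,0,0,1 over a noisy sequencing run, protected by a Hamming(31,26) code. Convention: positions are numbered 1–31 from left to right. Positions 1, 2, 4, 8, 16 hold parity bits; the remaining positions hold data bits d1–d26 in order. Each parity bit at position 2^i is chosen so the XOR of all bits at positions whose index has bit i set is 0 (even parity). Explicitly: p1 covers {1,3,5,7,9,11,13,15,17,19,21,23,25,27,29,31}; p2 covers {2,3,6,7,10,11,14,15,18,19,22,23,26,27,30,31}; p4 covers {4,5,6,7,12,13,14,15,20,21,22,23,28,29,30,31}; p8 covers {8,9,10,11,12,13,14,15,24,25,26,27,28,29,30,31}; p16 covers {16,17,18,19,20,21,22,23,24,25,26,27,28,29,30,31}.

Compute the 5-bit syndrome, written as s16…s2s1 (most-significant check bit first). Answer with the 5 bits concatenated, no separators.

s1 (pos 1,3,5,7,9,11,13,15,17,19,21,23,25,27,29,31): 0⊕0⊕0⊕0⊕0⊕1⊕1⊕1⊕1⊕0⊕1⊕0⊕0⊕1⊕0⊕1 = 1
s2 (pos 2,3,6,7,10,11,14,15,18,19,22,23,26,27,30,31): 1⊕0⊕0⊕0⊕1⊕1⊕0⊕1⊕1⊕0⊕0⊕0⊕0⊕1⊕0⊕1 = 1
s4 (pos 4,5,6,7,12,13,14,15,20,21,22,23,28,29,30,31): 1⊕0⊕0⊕0⊕1⊕1⊕0⊕1⊕0⊕1⊕0⊕0⊕0⊕0⊕0⊕1 = 0
s8 (pos 8,9,10,11,12,13,14,15,24,25,26,27,28,29,30,31): 1⊕0⊕1⊕1⊕1⊕1⊕0⊕1⊕0⊕0⊕0⊕1⊕0⊕0⊕0⊕1 = 0
s16 (pos 16,17,18,19,20,21,22,23,24,25,26,27,28,29,30,31): 0⊕1⊕1⊕0⊕0⊕1⊕0⊕0⊕0⊕0⊕0⊕1⊕0⊕0⊕0⊕1 = 1
Syndrome s16…s1 = 10011 → error at position 19.

10011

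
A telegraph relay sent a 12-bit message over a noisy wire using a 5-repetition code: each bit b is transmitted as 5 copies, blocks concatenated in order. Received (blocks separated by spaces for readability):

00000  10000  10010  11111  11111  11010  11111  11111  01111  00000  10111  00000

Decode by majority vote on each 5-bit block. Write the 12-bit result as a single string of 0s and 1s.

Block 1 (00000): 0 ones → 0
Block 2 (10000): 1 one → 0
Block 3 (10010): 2 ones → 0
Block 4 (11111): 5 ones → 1
Block 5 (11111): 5 ones → 1
Block 6 (11010): 3 ones → 1
Block 7 (11111): 5 ones → 1
Block 8 (11111): 5 ones → 1
Block 9 (01111): 4 ones → 1
Block 10 (00000): 0 ones → 0
Block 11 (10111): 4 ones → 1
Block 12 (00000): 0 ones → 0

000111111010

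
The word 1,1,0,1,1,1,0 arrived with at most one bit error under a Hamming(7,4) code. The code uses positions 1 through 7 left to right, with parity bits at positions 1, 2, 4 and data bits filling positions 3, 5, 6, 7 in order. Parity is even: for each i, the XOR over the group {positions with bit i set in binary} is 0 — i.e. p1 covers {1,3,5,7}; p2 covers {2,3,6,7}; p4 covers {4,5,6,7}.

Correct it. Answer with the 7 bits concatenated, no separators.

1100110

s1 (pos 1,3,5,7): 1⊕0⊕1⊕0 = 0
s2 (pos 2,3,6,7): 1⊕0⊕1⊕0 = 0
s4 (pos 4,5,6,7): 1⊕1⊕1⊕0 = 1
Syndrome s4…s1 = 100 → error at position 4.
Flip position 4: 1101110 → 1100110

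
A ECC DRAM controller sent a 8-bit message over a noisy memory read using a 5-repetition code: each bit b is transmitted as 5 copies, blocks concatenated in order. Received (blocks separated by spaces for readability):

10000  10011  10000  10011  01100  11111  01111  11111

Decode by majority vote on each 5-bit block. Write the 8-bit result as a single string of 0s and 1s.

01010111

Block 1 (10000): 1 one → 0
Block 2 (10011): 3 ones → 1
Block 3 (10000): 1 one → 0
Block 4 (10011): 3 ones → 1
Block 5 (01100): 2 ones → 0
Block 6 (11111): 5 ones → 1
Block 7 (01111): 4 ones → 1
Block 8 (11111): 5 ones → 1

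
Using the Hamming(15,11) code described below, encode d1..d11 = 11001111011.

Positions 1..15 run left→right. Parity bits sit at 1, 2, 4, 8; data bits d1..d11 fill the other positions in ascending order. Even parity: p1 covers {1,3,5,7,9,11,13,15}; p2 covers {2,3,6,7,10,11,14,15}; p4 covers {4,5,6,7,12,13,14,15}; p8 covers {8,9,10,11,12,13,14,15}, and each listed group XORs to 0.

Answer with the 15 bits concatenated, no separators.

111010001111011

Place data at non-parity positions: p1 p2 1 p4 1 0 0 p8 1 1 1 1 0 1 1
p1 (pos 1,3,5,7,9,11,13,15): XOR of data positions = 1⊕1⊕0⊕1⊕1⊕0⊕1 = 1
p2 (pos 2,3,6,7,10,11,14,15): XOR of data positions = 1⊕0⊕0⊕1⊕1⊕1⊕1 = 1
p4 (pos 4,5,6,7,12,13,14,15): XOR of data positions = 1⊕0⊕0⊕1⊕0⊕1⊕1 = 0
p8 (pos 8,9,10,11,12,13,14,15): XOR of data positions = 1⊕1⊕1⊕1⊕0⊕1⊕1 = 0
Codeword: 111010001111011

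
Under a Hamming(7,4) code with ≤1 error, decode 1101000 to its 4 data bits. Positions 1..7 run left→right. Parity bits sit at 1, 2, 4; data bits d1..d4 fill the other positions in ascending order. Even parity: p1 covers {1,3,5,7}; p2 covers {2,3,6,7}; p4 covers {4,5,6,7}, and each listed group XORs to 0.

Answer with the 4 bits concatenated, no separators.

0001

s1 (pos 1,3,5,7): 1⊕0⊕0⊕0 = 1
s2 (pos 2,3,6,7): 1⊕0⊕0⊕0 = 1
s4 (pos 4,5,6,7): 1⊕0⊕0⊕0 = 1
Syndrome s4…s1 = 111 → error at position 7.
Flip position 7: 1101000 → 1101001
Read data bits from positions 3,5,6,7: 0001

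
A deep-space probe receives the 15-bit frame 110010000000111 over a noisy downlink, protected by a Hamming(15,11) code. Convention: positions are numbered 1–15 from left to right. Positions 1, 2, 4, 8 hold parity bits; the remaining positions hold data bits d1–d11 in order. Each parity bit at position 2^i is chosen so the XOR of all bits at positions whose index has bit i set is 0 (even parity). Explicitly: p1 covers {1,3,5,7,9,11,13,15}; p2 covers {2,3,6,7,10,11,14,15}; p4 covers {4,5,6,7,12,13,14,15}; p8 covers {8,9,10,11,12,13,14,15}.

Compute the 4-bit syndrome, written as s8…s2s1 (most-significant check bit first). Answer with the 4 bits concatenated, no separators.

1010

s1 (pos 1,3,5,7,9,11,13,15): 1⊕0⊕1⊕0⊕0⊕0⊕1⊕1 = 0
s2 (pos 2,3,6,7,10,11,14,15): 1⊕0⊕0⊕0⊕0⊕0⊕1⊕1 = 1
s4 (pos 4,5,6,7,12,13,14,15): 0⊕1⊕0⊕0⊕0⊕1⊕1⊕1 = 0
s8 (pos 8,9,10,11,12,13,14,15): 0⊕0⊕0⊕0⊕0⊕1⊕1⊕1 = 1
Syndrome s8…s1 = 1010 → error at position 10.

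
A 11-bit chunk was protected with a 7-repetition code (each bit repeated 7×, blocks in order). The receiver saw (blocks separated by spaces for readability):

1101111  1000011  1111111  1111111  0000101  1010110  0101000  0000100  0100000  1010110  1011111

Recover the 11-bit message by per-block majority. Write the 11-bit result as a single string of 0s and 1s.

Block 1 (1101111): 6 ones → 1
Block 2 (1000011): 3 ones → 0
Block 3 (1111111): 7 ones → 1
Block 4 (1111111): 7 ones → 1
Block 5 (0000101): 2 ones → 0
Block 6 (1010110): 4 ones → 1
Block 7 (0101000): 2 ones → 0
Block 8 (0000100): 1 one → 0
Block 9 (0100000): 1 one → 0
Block 10 (1010110): 4 ones → 1
Block 11 (1011111): 6 ones → 1

10110100011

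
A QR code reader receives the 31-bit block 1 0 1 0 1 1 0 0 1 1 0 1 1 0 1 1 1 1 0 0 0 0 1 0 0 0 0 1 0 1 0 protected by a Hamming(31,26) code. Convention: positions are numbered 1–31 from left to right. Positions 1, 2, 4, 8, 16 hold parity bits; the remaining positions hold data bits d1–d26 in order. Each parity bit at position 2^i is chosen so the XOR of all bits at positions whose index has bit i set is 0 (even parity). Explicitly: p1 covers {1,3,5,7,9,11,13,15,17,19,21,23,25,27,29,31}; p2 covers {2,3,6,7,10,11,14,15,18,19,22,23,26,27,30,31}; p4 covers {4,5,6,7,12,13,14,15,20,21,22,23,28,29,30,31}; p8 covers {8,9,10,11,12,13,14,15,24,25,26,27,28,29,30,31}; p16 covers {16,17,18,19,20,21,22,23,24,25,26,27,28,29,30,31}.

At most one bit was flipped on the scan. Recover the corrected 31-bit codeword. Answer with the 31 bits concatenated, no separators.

s1 (pos 1,3,5,7,9,11,13,15,17,19,21,23,25,27,29,31): 1⊕1⊕1⊕0⊕1⊕0⊕1⊕1⊕1⊕0⊕0⊕1⊕0⊕0⊕0⊕0 = 0
s2 (pos 2,3,6,7,10,11,14,15,18,19,22,23,26,27,30,31): 0⊕1⊕1⊕0⊕1⊕0⊕0⊕1⊕1⊕0⊕0⊕1⊕0⊕0⊕1⊕0 = 1
s4 (pos 4,5,6,7,12,13,14,15,20,21,22,23,28,29,30,31): 0⊕1⊕1⊕0⊕1⊕1⊕0⊕1⊕0⊕0⊕0⊕1⊕1⊕0⊕1⊕0 = 0
s8 (pos 8,9,10,11,12,13,14,15,24,25,26,27,28,29,30,31): 0⊕1⊕1⊕0⊕1⊕1⊕0⊕1⊕0⊕0⊕0⊕0⊕1⊕0⊕1⊕0 = 1
s16 (pos 16,17,18,19,20,21,22,23,24,25,26,27,28,29,30,31): 1⊕1⊕1⊕0⊕0⊕0⊕0⊕1⊕0⊕0⊕0⊕0⊕1⊕0⊕1⊕0 = 0
Syndrome s16…s1 = 01010 → error at position 10.
Flip position 10: 1010110011011011110000100001010 → 1010110010011011110000100001010

1010110010011011110000100001010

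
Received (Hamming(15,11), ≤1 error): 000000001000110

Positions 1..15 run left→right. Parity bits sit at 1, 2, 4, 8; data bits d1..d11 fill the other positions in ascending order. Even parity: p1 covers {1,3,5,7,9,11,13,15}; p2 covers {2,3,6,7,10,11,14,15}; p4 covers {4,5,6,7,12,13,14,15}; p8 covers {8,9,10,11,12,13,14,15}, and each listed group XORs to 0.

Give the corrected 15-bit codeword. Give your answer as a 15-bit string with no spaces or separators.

s1 (pos 1,3,5,7,9,11,13,15): 0⊕0⊕0⊕0⊕1⊕0⊕1⊕0 = 0
s2 (pos 2,3,6,7,10,11,14,15): 0⊕0⊕0⊕0⊕0⊕0⊕1⊕0 = 1
s4 (pos 4,5,6,7,12,13,14,15): 0⊕0⊕0⊕0⊕0⊕1⊕1⊕0 = 0
s8 (pos 8,9,10,11,12,13,14,15): 0⊕1⊕0⊕0⊕0⊕1⊕1⊕0 = 1
Syndrome s8…s1 = 1010 → error at position 10.
Flip position 10: 000000001000110 → 000000001100110

000000001100110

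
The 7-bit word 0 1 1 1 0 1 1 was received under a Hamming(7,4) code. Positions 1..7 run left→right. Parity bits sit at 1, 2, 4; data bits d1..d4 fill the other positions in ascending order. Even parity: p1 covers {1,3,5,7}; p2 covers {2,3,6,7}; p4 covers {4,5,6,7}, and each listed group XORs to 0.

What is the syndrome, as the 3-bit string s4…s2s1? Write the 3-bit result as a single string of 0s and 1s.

s1 (pos 1,3,5,7): 0⊕1⊕0⊕1 = 0
s2 (pos 2,3,6,7): 1⊕1⊕1⊕1 = 0
s4 (pos 4,5,6,7): 1⊕0⊕1⊕1 = 1
Syndrome s4…s1 = 100 → error at position 4.

100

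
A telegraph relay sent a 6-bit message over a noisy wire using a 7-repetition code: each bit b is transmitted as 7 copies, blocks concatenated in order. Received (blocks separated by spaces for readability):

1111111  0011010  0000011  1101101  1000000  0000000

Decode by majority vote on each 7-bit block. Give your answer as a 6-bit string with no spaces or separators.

Block 1 (1111111): 7 ones → 1
Block 2 (0011010): 3 ones → 0
Block 3 (0000011): 2 ones → 0
Block 4 (1101101): 5 ones → 1
Block 5 (1000000): 1 one → 0
Block 6 (0000000): 0 ones → 0

100100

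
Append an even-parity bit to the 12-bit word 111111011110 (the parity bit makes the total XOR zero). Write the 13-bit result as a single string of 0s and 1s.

XOR of the 12 data bits: 1⊕1⊕1⊕1⊕1⊕1⊕0⊕1⊕1⊕1⊕1⊕0 = 0
Parity bit = 0 (so all 13 bits XOR to 0).

1111110111100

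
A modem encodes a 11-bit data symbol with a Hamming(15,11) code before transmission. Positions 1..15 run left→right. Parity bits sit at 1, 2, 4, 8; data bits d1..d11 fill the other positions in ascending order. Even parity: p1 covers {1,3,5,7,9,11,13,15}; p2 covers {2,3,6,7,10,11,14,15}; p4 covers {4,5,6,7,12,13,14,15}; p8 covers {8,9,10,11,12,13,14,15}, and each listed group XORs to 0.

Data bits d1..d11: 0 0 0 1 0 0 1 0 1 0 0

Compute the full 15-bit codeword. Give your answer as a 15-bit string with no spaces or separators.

Place data at non-parity positions: p1 p2 0 p4 0 0 1 p8 0 0 1 0 1 0 0
p1 (pos 1,3,5,7,9,11,13,15): XOR of data positions = 0⊕0⊕1⊕0⊕1⊕1⊕0 = 1
p2 (pos 2,3,6,7,10,11,14,15): XOR of data positions = 0⊕0⊕1⊕0⊕1⊕0⊕0 = 0
p4 (pos 4,5,6,7,12,13,14,15): XOR of data positions = 0⊕0⊕1⊕0⊕1⊕0⊕0 = 0
p8 (pos 8,9,10,11,12,13,14,15): XOR of data positions = 0⊕0⊕1⊕0⊕1⊕0⊕0 = 0
Codeword: 100000100010100

100000100010100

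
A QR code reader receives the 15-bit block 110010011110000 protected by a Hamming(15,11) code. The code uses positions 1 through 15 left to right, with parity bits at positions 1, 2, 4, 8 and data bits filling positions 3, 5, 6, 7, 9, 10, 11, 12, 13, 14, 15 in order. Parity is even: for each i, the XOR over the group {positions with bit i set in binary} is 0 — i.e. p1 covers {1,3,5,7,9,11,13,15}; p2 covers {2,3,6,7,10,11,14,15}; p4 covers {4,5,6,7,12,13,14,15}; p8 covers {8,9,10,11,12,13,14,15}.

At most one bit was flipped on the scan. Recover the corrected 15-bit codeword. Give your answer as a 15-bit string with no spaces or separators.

s1 (pos 1,3,5,7,9,11,13,15): 1⊕0⊕1⊕0⊕1⊕1⊕0⊕0 = 0
s2 (pos 2,3,6,7,10,11,14,15): 1⊕0⊕0⊕0⊕1⊕1⊕0⊕0 = 1
s4 (pos 4,5,6,7,12,13,14,15): 0⊕1⊕0⊕0⊕0⊕0⊕0⊕0 = 1
s8 (pos 8,9,10,11,12,13,14,15): 1⊕1⊕1⊕1⊕0⊕0⊕0⊕0 = 0
Syndrome s8…s1 = 0110 → error at position 6.
Flip position 6: 110010011110000 → 110011011110000

110011011110000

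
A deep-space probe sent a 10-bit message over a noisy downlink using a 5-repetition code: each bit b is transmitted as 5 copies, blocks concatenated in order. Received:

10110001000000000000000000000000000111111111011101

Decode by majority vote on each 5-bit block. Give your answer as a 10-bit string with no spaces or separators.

1000000111

Block 1 (10110): 3 ones → 1
Block 2 (00100): 1 one → 0
Block 3 (00000): 0 ones → 0
Block 4 (00000): 0 ones → 0
Block 5 (00000): 0 ones → 0
Block 6 (00000): 0 ones → 0
Block 7 (00000): 0 ones → 0
Block 8 (11111): 5 ones → 1
Block 9 (11110): 4 ones → 1
Block 10 (11101): 4 ones → 1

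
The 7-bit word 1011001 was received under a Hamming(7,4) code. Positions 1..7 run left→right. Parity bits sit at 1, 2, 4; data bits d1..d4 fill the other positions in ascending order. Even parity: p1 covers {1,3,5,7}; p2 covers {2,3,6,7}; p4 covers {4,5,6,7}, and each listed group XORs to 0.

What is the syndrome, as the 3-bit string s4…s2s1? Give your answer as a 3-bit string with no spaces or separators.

s1 (pos 1,3,5,7): 1⊕1⊕0⊕1 = 1
s2 (pos 2,3,6,7): 0⊕1⊕0⊕1 = 0
s4 (pos 4,5,6,7): 1⊕0⊕0⊕1 = 0
Syndrome s4…s1 = 001 → error at position 1.

001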